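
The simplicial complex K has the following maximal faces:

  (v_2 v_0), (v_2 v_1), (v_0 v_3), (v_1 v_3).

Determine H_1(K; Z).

K has 4 vertices, 4 edges.
rank ∂_1 = 3, rank ∂_2 = 0 ⇒ b_1 = 4 − 3 − 0 = 1. So H_1 = Z.

H_1 = Z.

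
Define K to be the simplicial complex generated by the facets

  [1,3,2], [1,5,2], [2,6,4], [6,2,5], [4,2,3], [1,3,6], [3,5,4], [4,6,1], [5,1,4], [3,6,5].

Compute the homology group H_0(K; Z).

H_0 ≅ Z.

Take the total order 1 < 2 < 3 < 4 < 5 < 6 on the vertex set. Then K (dimension 2) consists of the simplices:

  0-simplices (6): [1], [2], [3], [4], [5], [6]
  1-simplices (15): [1,2], [1,3], [1,4], [1,5], [1,6], [2,3], [2,4], [2,5], [2,6], [3,4], [3,5], [3,6], [4,5], [4,6], [5,6]
  2-simplices (10): [1,2,3], [1,2,5], [1,3,6], [1,4,5], [1,4,6], [2,3,4], [2,4,6], [2,5,6], [3,4,5], [3,5,6]

so the chain groups are C_0 ≅ Z^6, C_1 ≅ Z^15, C_2 ≅ Z^10.

Boundary ∂_1: C_1 → C_0 is given by ∂[p,q] = [q] − [p]. For instance
  ∂[1,5] = [5] − [1].
The 6×15 boundary matrix has rank 5 and Smith normal form diag(1,1,1,1,1).

∂_2: C_2 → C_1 maps a triangle to the signed sum of its edges. For instance
  ∂[3,4,5] = [4,5] − [3,5] + [3,4],
  ∂[3,5,6] = [5,6] − [3,6] + [3,5].
The 15×10 boundary matrix has rank 10 and Smith normal form diag(1,1,1,1,1,1,1,1,1,2).

Now H_k = ker ∂_k / im ∂_{k+1}, so:

  H_0: rank C_0 − rank ∂_1 = 6 − 5 = 1, and the invariant factors of ∂_1 are all 1, so H_0 ≅ Z.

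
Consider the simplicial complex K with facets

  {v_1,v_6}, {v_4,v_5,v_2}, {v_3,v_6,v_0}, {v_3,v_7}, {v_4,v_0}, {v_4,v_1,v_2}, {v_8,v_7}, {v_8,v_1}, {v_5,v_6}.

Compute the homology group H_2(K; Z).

K has 9 vertices, 14 edges, 3 triangles.
rank ∂_2 = 3, rank ∂_3 = 0 ⇒ b_2 = 3 − 3 − 0 = 0. So H_2 ≅ 0.

H_2 = 0.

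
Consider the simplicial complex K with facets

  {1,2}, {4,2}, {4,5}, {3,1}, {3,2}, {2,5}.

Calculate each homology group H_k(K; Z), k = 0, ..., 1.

H_0 ≅ Z,  H_1 ≅ Z^2.

Fix the vertex order 1 < 2 < 3 < 4 < 5 and write every simplex with vertices in increasing order. Then dim K = 1 and the simplices of K are:

  0-simplices (5): [1], [2], [3], [4], [5]
  1-simplices (6): [1,2], [1,3], [2,3], [2,4], [2,5], [4,5]

so the chain groups are C_0 ≅ Z^5, C_1 ≅ Z^6.

Boundary ∂_1: C_1 → C_0 sends each edge [p,q] (with p < q) to q − p. For instance
  ∂[4,5] = [5] − [4].
As a 5×6 matrix over Z this has rank 4, with invariant factors (1,1,1,1).

Computing H_k = (kernel of ∂_k) / (image of ∂_{k+1}):

  H_0: rank C_0 − rank ∂_1 = 5 − 4 = 1, and the invariant factors of ∂_1 are all 1, so H_0 ≅ Z.
  H_1: rank ker ∂_1 − rank ∂_2 = (6 − 4) − 0 = 2, and there is no ∂_2, so H_1 ≅ Z^2.

As a check, the Euler characteristic is 5 − 6 = -1, which agrees with 1 − 2 = -1.
(K is a triangulation of a wedge of 2 circles.)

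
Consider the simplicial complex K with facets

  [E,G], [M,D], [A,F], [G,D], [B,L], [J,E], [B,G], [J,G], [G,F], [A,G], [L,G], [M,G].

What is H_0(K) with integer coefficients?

H_0 ≅ Z.

Order the vertices as A < B < D < E < F < G < J < L < M. Listing each simplex with vertices in this order, K has dimension 1 with simplices:

  0-simplices (9): A, B, D, E, F, G, J, L, M
  1-simplices (12): AF, AG, BG, BL, DG, DM, EG, EJ, FG, GJ, GL, GM

so the chain groups are C_0 ≅ Z^9, C_1 ≅ Z^12.

Boundary ∂_1: C_1 → C_0 maps an edge to its endpoints' difference, ∂[p,q] = q − p.
As a 9×12 matrix over Z this has rank 8, with invariant factors (1,1,1,1,1,1,1,1).

From H_k ≅ ker(∂_k) / im(∂_{k+1}) we obtain:

  H_0: rank C_0 − rank ∂_1 = 9 − 8 = 1, and the invariant factors of ∂_1 are all 1, so H_0 ≅ Z.

(K is a triangulation of a wedge of 4 circles.)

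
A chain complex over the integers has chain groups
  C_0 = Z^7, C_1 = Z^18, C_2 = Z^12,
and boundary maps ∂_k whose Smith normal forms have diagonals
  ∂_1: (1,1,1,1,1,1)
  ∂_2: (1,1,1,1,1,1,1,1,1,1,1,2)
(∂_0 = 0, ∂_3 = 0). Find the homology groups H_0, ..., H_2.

H_0 ≅ Z,  H_1 ≅ Z_2,  H_2 = 0.

H_0: b_0 = 7 − 0 − 6 = 1; torsion from ∂_1 factors > 1: none. So H_0 ≅ Z.
H_1: b_1 = 18 − 6 − 12 = 0; torsion from ∂_2 factors > 1: [2]. So H_1 ≅ Z_2.
H_2: b_2 = 12 − 12 − 0 = 0; torsion from ∂_3 factors > 1: none. So H_2 ≅ 0.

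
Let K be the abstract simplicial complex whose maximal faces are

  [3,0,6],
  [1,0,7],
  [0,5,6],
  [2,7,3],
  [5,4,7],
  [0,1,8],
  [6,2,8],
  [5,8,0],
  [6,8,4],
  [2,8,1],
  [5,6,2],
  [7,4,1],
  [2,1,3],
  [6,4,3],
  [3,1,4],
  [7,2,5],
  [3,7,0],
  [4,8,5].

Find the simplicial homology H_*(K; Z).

H_0 = Z,  H_1 = Z ⊕ Z/2,  H_2 = 0.

We work with the vertex ordering 0 < 1 < 2 < 3 < 4 < 5 < 6 < 7 < 8. The simplices of K, each written with vertices in increasing order, are:

  0-simplices (9): [0], [1], [2], [3], [4], [5], [6], [7], [8]
  1-simplices (27): (27 of them)
  2-simplices (18): [0,1,7], [0,1,8], [0,3,6], [0,3,7], [0,5,6], [0,5,8], [1,2,3], [1,2,8], [1,3,4], [1,4,7], [2,3,7], [2,5,6], [2,5,7], [2,6,8], [3,4,6], [4,5,7], [4,5,8], [4,6,8]

so the chain groups are C_0 ≅ Z^9, C_1 ≅ Z^27, C_2 ≅ Z^18.

The boundary map ∂_1: C_1 → C_0 is given by ∂[p,q] = [q] − [p]. For instance
  ∂[4,5] = [5] − [4].
This gives a 9×27 integer matrix of rank 8; reducing to Smith normal form yields diagonal entries (1,1,1,1,1,1,1,1).

The boundary map ∂_2: C_2 → C_1 maps a triangle to the signed sum of its edges. For instance
  ∂[4,6,8] = [6,8] − [4,8] + [4,6],
  ∂[0,3,7] = [3,7] − [0,7] + [0,3].
The resulting 27×18 matrix has rank 18, and its Smith normal form has invariant factors (1,1,1,1,1,1,1,1,1,1,1,1,1,1,1,1,1,2).

From H_k ≅ ker(∂_k) / im(∂_{k+1}) we obtain:

  H_0: rank C_0 − rank ∂_1 = 9 − 8 = 1, and the invariant factors of ∂_1 are all 1, so H_0 ≅ Z.
  H_1: rank ker ∂_1 − rank ∂_2 = (27 − 8) − 18 = 1, and ∂_2 has invariant factor 2 > 1, so H_1 ≅ Z ⊕ Z/2.
  H_2: rank ker ∂_2 − rank ∂_3 = (18 − 18) − 0 = 0, and there is no ∂_3, so H_2 ≅ 0.

As a check, the Euler characteristic is 9 − 27 + 18 = 0, which agrees with 1 − 1 + 0 = 0.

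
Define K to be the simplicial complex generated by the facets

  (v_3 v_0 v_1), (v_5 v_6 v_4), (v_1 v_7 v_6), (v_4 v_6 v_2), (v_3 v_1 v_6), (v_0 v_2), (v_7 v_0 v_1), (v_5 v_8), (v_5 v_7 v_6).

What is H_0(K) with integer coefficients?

We work with the vertex ordering v_0 < v_1 < v_2 < v_3 < v_4 < v_5 < v_6 < v_7 < v_8. The simplices of K, each written with vertices in increasing order, are:

  0-simplices (9): [v_0], [v_1], [v_2], [v_3], [v_4], [v_5], [v_6], [v_7], [v_8]
  1-simplices (16): (16 of them)
  2-simplices (7): [v_0,v_1,v_3], [v_0,v_1,v_7], [v_1,v_3,v_6], [v_1,v_6,v_7], [v_2,v_4,v_6], [v_4,v_5,v_6], [v_5,v_6,v_7]

Hence C_0 ≅ Z^9, C_1 ≅ Z^16, C_2 ≅ Z^7.

∂_1: C_1 → C_0 sends each edge [p,q] (with p < q) to q − p.
As a 9×16 matrix over Z this has rank 8, with invariant factors (1,1,1,1,1,1,1,1).

The boundary map ∂_2: C_2 → C_1 sends each 2-simplex [p,q,r] to [q,r] − [p,r] + [p,q]. For instance
  ∂[v_2,v_4,v_6] = [v_4,v_6] − [v_2,v_6] + [v_2,v_4],
  ∂[v_1,v_3,v_6] = [v_3,v_6] − [v_1,v_6] + [v_1,v_3].
This gives a 16×7 integer matrix of rank 7; reducing to Smith normal form yields diagonal entries (1,1,1,1,1,1,1).

Computing H_k = (kernel of ∂_k) / (image of ∂_{k+1}):

  H_0: rank C_0 − rank ∂_1 = 9 − 8 = 1, and the invariant factors of ∂_1 are all 1, so H_0 ≅ Z.

H_0 ≅ Z.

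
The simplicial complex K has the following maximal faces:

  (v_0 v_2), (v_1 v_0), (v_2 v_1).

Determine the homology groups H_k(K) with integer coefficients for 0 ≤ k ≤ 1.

We work with the vertex ordering v_0 < v_1 < v_2. The simplices of K, each written with vertices in increasing order, are:

  0-simplices (3): [v_0], [v_1], [v_2]
  1-simplices (3): [v_0,v_1], [v_0,v_2], [v_1,v_2]

Hence C_0 ≅ Z^3, C_1 ≅ Z^3.

Boundary ∂_1: C_1 → C_0 is given by ∂[p,q] = [q] − [p].
As a 3×3 matrix over Z this has rank 2, with invariant factors (1,1).

Reading off H_k = ker ∂_k / im ∂_{k+1}:

  H_0: rank C_0 − rank ∂_1 = 3 − 2 = 1, and the invariant factors of ∂_1 are all 1, so H_0 = Z.
  H_1: rank ker ∂_1 − rank ∂_2 = (3 − 2) − 0 = 1, and there is no ∂_2, so H_1 = Z.

H_0 ≅ Z,  H_1 ≅ Z.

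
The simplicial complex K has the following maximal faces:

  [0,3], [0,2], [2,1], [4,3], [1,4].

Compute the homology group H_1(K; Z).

H_1 ≅ Z.

K has 5 vertices, 5 edges.
rank ∂_1 = 4, rank ∂_2 = 0 ⇒ b_1 = 5 − 4 − 0 = 1. So H_1 = Z.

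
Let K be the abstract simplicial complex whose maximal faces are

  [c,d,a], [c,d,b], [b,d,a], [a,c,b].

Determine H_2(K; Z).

H_2 ≅ Z.

Order the vertices as a < b < c < d. Listing each simplex with vertices in this order, K has dimension 2 with simplices:

  0-simplices (4): a, b, c, d
  1-simplices (6): ab, ac, ad, bc, bd, cd
  2-simplices (4): abc, abd, acd, bcd

giving chain groups C_0 ≅ Z^4, C_1 ≅ Z^6, C_2 ≅ Z^4.

The boundary map ∂_1: C_1 → C_0 sends each edge [p,q] (with p < q) to q − p.
This gives a 4×6 integer matrix of rank 3; reducing to Smith normal form yields diagonal entries (1,1,1).

Boundary ∂_2: C_2 → C_1 maps a triangle to the signed sum of its edges. For instance
  ∂bcd = cd − bd + bc,
  ∂abc = bc − ac + ab.
As a 6×4 matrix over Z this has rank 3, with invariant factors (1,1,1).

Computing H_k = (kernel of ∂_k) / (image of ∂_{k+1}):

  H_2: rank ker ∂_2 − rank ∂_3 = (4 − 3) − 0 = 1, and there is no ∂_3, so H_2 = Z.

(K is a triangulation of the 2-sphere S^2.)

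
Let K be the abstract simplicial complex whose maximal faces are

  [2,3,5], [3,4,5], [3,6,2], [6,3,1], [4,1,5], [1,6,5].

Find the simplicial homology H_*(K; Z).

H_0 ≅ Z,  H_1 ≅ Z,  H_2 = 0.

We work with the vertex ordering 1 < 2 < 3 < 4 < 5 < 6. The simplices of K, each written with vertices in increasing order, are:

  0-simplices (6): [1], [2], [3], [4], [5], [6]
  1-simplices (12): [1,3], [1,4], [1,5], [1,6], [2,3], [2,5], [2,6], [3,4], [3,5], [3,6], [4,5], [5,6]
  2-simplices (6): [1,3,6], [1,4,5], [1,5,6], [2,3,5], [2,3,6], [3,4,5]

so the chain groups are C_0 ≅ Z^6, C_1 ≅ Z^12, C_2 ≅ Z^6.

Boundary ∂_1: C_1 → C_0 is given by ∂[p,q] = [q] − [p]. For instance
  ∂[2,6] = [6] − [2].
The 6×12 boundary matrix has rank 5 and Smith normal form diag(1,1,1,1,1).

The boundary map ∂_2: C_2 → C_1 maps a triangle to the signed sum of its edges. For instance
  ∂[1,4,5] = [4,5] − [1,5] + [1,4],
  ∂[2,3,5] = [3,5] − [2,5] + [2,3].
This gives a 12×6 integer matrix of rank 6; reducing to Smith normal form yields diagonal entries (1,1,1,1,1,1).

Computing H_k = (kernel of ∂_k) / (image of ∂_{k+1}):

  H_0: rank C_0 − rank ∂_1 = 6 − 5 = 1, and the invariant factors of ∂_1 are all 1, so H_0 ≅ Z.
  H_1: rank ker ∂_1 − rank ∂_2 = (12 − 5) − 6 = 1, and the invariant factors of ∂_2 are all 1, so H_1 ≅ Z.
  H_2: rank ker ∂_2 − rank ∂_3 = (6 − 6) − 0 = 0, and there is no ∂_3, so H_2 ≅ 0.

As a check, the Euler characteristic is 6 − 12 + 6 = 0, which agrees with 1 − 1 + 0 = 0.
(K is a triangulation of the cylinder S^1 x I.)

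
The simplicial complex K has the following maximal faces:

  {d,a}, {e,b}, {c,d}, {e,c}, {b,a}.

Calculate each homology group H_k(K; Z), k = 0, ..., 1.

Take the total order a < b < c < d < e on the vertex set. Then K (dimension 1) consists of the simplices:

  0-simplices (5): a, b, c, d, e
  1-simplices (5): ab, ad, be, cd, ce

so the chain groups are C_0 ≅ Z^5, C_1 ≅ Z^5.

∂_1: C_1 → C_0 sends each edge [p,q] (with p < q) to q − p. For instance
  ∂ad = d − a.
The resulting 5×5 matrix has rank 4, and its Smith normal form has invariant factors (1,1,1,1).

Computing H_k = (kernel of ∂_k) / (image of ∂_{k+1}):

  H_0: rank C_0 − rank ∂_1 = 5 − 4 = 1, and the invariant factors of ∂_1 are all 1, so H_0 ≅ Z.
  H_1: rank ker ∂_1 − rank ∂_2 = (5 − 4) − 0 = 1, and there is no ∂_2, so H_1 ≅ Z.

H_0 = Z,  H_1 = Z.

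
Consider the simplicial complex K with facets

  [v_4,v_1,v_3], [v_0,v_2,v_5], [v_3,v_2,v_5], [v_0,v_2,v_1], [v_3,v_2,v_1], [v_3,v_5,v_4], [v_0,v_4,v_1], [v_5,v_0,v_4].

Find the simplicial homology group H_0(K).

H_0 ≅ Z.

We work with the vertex ordering v_0 < v_1 < v_2 < v_3 < v_4 < v_5. The simplices of K, each written with vertices in increasing order, are:

  0-simplices (6): [v_0], [v_1], [v_2], [v_3], [v_4], [v_5]
  1-simplices (12): [v_0,v_1], [v_0,v_2], [v_0,v_4], [v_0,v_5], [v_1,v_2], [v_1,v_3], [v_1,v_4], [v_2,v_3], [v_2,v_5], [v_3,v_4], [v_3,v_5], [v_4,v_5]
  2-simplices (8): [v_0,v_1,v_2], [v_0,v_1,v_4], [v_0,v_2,v_5], [v_0,v_4,v_5], [v_1,v_2,v_3], [v_1,v_3,v_4], [v_2,v_3,v_5], [v_3,v_4,v_5]

Hence C_0 ≅ Z^6, C_1 ≅ Z^12, C_2 ≅ Z^8.

Boundary ∂_1: C_1 → C_0 maps an edge to its endpoints' difference, ∂[p,q] = q − p. For instance
  ∂[v_1,v_2] = [v_2] − [v_1].
The 6×12 boundary matrix has rank 5 and Smith normal form diag(1,1,1,1,1).

The boundary map ∂_2: C_2 → C_1 sends each 2-simplex [p,q,r] to [q,r] − [p,r] + [p,q]. For instance
  ∂[v_0,v_1,v_4] = [v_1,v_4] − [v_0,v_4] + [v_0,v_1],
  ∂[v_2,v_3,v_5] = [v_3,v_5] − [v_2,v_5] + [v_2,v_3].
This gives a 12×8 integer matrix of rank 7; reducing to Smith normal form yields diagonal entries (1,1,1,1,1,1,1).

From H_k ≅ ker(∂_k) / im(∂_{k+1}) we obtain:

  H_0: rank C_0 − rank ∂_1 = 6 − 5 = 1, and the invariant factors of ∂_1 are all 1, so H_0 ≅ Z.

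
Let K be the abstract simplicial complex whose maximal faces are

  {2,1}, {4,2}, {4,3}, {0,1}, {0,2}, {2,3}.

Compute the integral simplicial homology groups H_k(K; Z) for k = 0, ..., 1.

H_0 = Z,  H_1 = Z^2.

We work with the vertex ordering 0 < 1 < 2 < 3 < 4. The simplices of K, each written with vertices in increasing order, are:

  0-simplices (5): [0], [1], [2], [3], [4]
  1-simplices (6): [0,1], [0,2], [1,2], [2,3], [2,4], [3,4]

giving chain groups C_0 ≅ Z^5, C_1 ≅ Z^6.

Boundary ∂_1: C_1 → C_0 is given by ∂[p,q] = [q] − [p]. For instance
  ∂[0,1] = [1] − [0].
As a 5×6 matrix over Z this has rank 4, with invariant factors (1,1,1,1).

From H_k ≅ ker(∂_k) / im(∂_{k+1}) we obtain:

  H_0: rank C_0 − rank ∂_1 = 5 − 4 = 1, and the invariant factors of ∂_1 are all 1, so H_0 = Z.
  H_1: rank ker ∂_1 − rank ∂_2 = (6 − 4) − 0 = 2, and there is no ∂_2, so H_1 = Z^2.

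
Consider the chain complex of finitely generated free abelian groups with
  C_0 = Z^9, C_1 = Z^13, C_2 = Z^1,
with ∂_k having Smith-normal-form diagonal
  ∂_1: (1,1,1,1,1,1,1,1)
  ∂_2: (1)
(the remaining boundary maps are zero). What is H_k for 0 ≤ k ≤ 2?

H_0: b_0 = 9 − 0 − 8 = 1; torsion from ∂_1 factors > 1: none. So H_0 = Z.
H_1: b_1 = 13 − 8 − 1 = 4; torsion from ∂_2 factors > 1: none. So H_1 = Z^4.
H_2: b_2 = 1 − 1 − 0 = 0; torsion from ∂_3 factors > 1: none. So H_2 = 0.

H_0 = Z,  H_1 = Z^4,  H_2 = 0.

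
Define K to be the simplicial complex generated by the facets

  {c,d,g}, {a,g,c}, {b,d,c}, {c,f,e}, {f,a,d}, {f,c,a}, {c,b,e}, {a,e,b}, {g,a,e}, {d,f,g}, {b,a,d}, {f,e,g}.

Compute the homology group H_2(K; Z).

Fix the vertex order a < b < c < d < e < f < g and write every simplex with vertices in increasing order. Then dim K = 2 and the simplices of K are:

  0-simplices (7): a, b, c, d, e, f, g
  1-simplices (18): ab, ac, ad, ae, af, ag, bc, bd, be, cd, ce, cf, cg, df, dg, ef, eg, fg
  2-simplices (12): abd, abe, acf, acg, adf, aeg, bcd, bce, cdg, cef, dfg, efg

Hence C_0 ≅ Z^7, C_1 ≅ Z^18, C_2 ≅ Z^12.

Boundary ∂_1: C_1 → C_0 maps an edge to its endpoints' difference, ∂[p,q] = q − p. For instance
  ∂ac = c − a.
The 7×18 boundary matrix has rank 6 and Smith normal form diag(1,1,1,1,1,1).

The boundary map ∂_2: C_2 → C_1 acts by ∂[p,q,r] = [q,r] − [p,r] + [p,q]. For instance
  ∂acg = cg − ag + ac,
  ∂abd = bd − ad + ab.
The resulting 18×12 matrix has rank 12, and its Smith normal form has invariant factors (1,1,1,1,1,1,1,1,1,1,1,2).

Computing H_k = (kernel of ∂_k) / (image of ∂_{k+1}):

  H_2: rank ker ∂_2 − rank ∂_3 = (12 − 12) − 0 = 0, and there is no ∂_3, so H_2 = 0.

(K is a triangulation of the real projective plane RP^2.)

H_2 ≅ 0.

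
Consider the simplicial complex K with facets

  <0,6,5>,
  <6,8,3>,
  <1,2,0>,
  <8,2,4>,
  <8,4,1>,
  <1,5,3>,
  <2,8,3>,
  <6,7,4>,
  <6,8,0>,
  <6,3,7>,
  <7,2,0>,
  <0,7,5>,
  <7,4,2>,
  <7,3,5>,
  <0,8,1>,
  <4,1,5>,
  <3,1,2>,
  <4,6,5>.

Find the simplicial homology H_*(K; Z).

H_0 = Z,  H_1 = Z ⊕ Z/2,  H_2 = 0.

K has 9 vertices, 27 edges, 18 triangles.
rank ∂_0 = 0, rank ∂_1 = 8 ⇒ b_0 = 9 − 0 − 8 = 1; all invariant factors of ∂_1 are 1 so no torsion. So H_0 ≅ Z.
rank ∂_1 = 8, rank ∂_2 = 18 ⇒ b_1 = 27 − 8 − 18 = 1; ∂_2 has invariant factor(s) [2] giving torsion. So H_1 ≅ Z ⊕ Z/2.
rank ∂_2 = 18, rank ∂_3 = 0 ⇒ b_2 = 18 − 18 − 0 = 0. So H_2 ≅ 0.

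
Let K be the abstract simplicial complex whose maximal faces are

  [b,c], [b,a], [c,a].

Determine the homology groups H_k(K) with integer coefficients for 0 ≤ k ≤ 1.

Order the vertices as a < b < c. Listing each simplex with vertices in this order, K has dimension 1 with simplices:

  0-simplices (3): a, b, c
  1-simplices (3): ab, ac, bc

so the chain groups are C_0 ≅ Z^3, C_1 ≅ Z^3.

The boundary map ∂_1: C_1 → C_0 is given by ∂[p,q] = [q] − [p]. For instance
  ∂bc = c − b.
The 3×3 boundary matrix has rank 2 and Smith normal form diag(1,1).

Reading off H_k = ker ∂_k / im ∂_{k+1}:

  H_0: rank C_0 − rank ∂_1 = 3 − 2 = 1, and the invariant factors of ∂_1 are all 1, so H_0 ≅ Z.
  H_1: rank ker ∂_1 − rank ∂_2 = (3 − 2) − 0 = 1, and there is no ∂_2, so H_1 ≅ Z.

H_0 ≅ Z,  H_1 ≅ Z.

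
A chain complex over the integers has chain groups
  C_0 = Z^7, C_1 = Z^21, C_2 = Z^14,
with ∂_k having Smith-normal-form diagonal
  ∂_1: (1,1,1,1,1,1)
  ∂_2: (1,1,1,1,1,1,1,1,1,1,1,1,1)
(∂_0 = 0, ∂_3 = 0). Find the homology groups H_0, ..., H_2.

H_0 ≅ Z,  H_1 ≅ Z^2,  H_2 ≅ Z.

H_0: b_0 = 7 − 0 − 6 = 1; torsion from ∂_1 factors > 1: none. So H_0 ≅ Z.
H_1: b_1 = 21 − 6 − 13 = 2; torsion from ∂_2 factors > 1: none. So H_1 ≅ Z^2.
H_2: b_2 = 14 − 13 − 0 = 1; torsion from ∂_3 factors > 1: none. So H_2 ≅ Z.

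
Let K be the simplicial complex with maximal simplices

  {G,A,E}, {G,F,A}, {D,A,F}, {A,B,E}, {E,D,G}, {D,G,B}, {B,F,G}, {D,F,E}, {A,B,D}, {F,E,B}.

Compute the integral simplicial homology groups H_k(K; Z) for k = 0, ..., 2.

K has 6 vertices, 15 edges, 10 triangles.
rank ∂_0 = 0, rank ∂_1 = 5 ⇒ b_0 = 6 − 0 − 5 = 1; all invariant factors of ∂_1 are 1 so no torsion. So H_0 = Z.
rank ∂_1 = 5, rank ∂_2 = 10 ⇒ b_1 = 15 − 5 − 10 = 0; ∂_2 has invariant factor(s) [2] giving torsion. So H_1 = Z/2.
rank ∂_2 = 10, rank ∂_3 = 0 ⇒ b_2 = 10 − 10 − 0 = 0. So H_2 = 0.

H_0 ≅ Z,  H_1 ≅ Z/2,  H_2 = 0.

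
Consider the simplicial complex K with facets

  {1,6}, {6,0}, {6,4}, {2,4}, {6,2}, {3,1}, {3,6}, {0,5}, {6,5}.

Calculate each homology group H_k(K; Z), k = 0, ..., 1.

Fix the vertex order 0 < 1 < 2 < 3 < 4 < 5 < 6 and write every simplex with vertices in increasing order. Then dim K = 1 and the simplices of K are:

  0-simplices (7): [0], [1], [2], [3], [4], [5], [6]
  1-simplices (9): [0,5], [0,6], [1,3], [1,6], [2,4], [2,6], [3,6], [4,6], [5,6]

Hence C_0 ≅ Z^7, C_1 ≅ Z^9.

The boundary map ∂_1: C_1 → C_0 sends each edge [p,q] (with p < q) to q − p. For instance
  ∂[2,6] = [6] − [2].
The resulting 7×9 matrix has rank 6, and its Smith normal form has invariant factors (1,1,1,1,1,1).

From H_k ≅ ker(∂_k) / im(∂_{k+1}) we obtain:

  H_0: rank C_0 − rank ∂_1 = 7 − 6 = 1, and the invariant factors of ∂_1 are all 1, so H_0 ≅ Z.
  H_1: rank ker ∂_1 − rank ∂_2 = (9 − 6) − 0 = 3, and there is no ∂_2, so H_1 ≅ Z^3.

H_0 = Z,  H_1 = Z^3.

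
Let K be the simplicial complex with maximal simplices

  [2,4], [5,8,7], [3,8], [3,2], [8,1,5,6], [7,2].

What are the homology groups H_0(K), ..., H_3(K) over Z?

H_0 = Z,  H_1 = Z,  H_2 = 0,  H_3 = 0.

Fix the vertex order 1 < 2 < 3 < 4 < 5 < 6 < 7 < 8 and write every simplex with vertices in increasing order. Then dim K = 3 and the simplices of K are:

  0-simplices (8): [1], [2], [3], [4], [5], [6], [7], [8]
  1-simplices (12): [1,5], [1,6], [1,8], [2,3], [2,4], [2,7], [3,8], [5,6], [5,7], [5,8], [6,8], [7,8]
  2-simplices (5): [1,5,6], [1,5,8], [1,6,8], [5,6,8], [5,7,8]
  3-simplices (1): [1,5,6,8]

giving chain groups C_0 ≅ Z^8, C_1 ≅ Z^12, C_2 ≅ Z^5, C_3 ≅ Z^1.

Boundary ∂_1: C_1 → C_0 sends each edge [p,q] (with p < q) to q − p. For instance
  ∂[2,3] = [3] − [2].
As a 8×12 matrix over Z this has rank 7, with invariant factors (1,1,1,1,1,1,1).

Boundary ∂_2: C_2 → C_1 acts by ∂[p,q,r] = [q,r] − [p,r] + [p,q]. For instance
  ∂[1,6,8] = [6,8] − [1,8] + [1,6],
  ∂[1,5,8] = [5,8] − [1,8] + [1,5].
The 12×5 boundary matrix has rank 4 and Smith normal form diag(1,1,1,1).

The boundary map ∂_3: C_3 → C_2 sends each 3-simplex σ to the alternating sum Σ_i (−1)^i (σ with its i-th vertex removed). For instance
  ∂[1,5,6,8] = [5,6,8] − [1,6,8] + [1,5,8] − [1,5,6].
The resulting 5×1 matrix has rank 1, and its Smith normal form has invariant factors (1).

Computing H_k = (kernel of ∂_k) / (image of ∂_{k+1}):

  H_0: rank C_0 − rank ∂_1 = 8 − 7 = 1, and the invariant factors of ∂_1 are all 1, so H_0 = Z.
  H_1: rank ker ∂_1 − rank ∂_2 = (12 − 7) − 4 = 1, and the invariant factors of ∂_2 are all 1, so H_1 = Z.
  H_2: rank ker ∂_2 − rank ∂_3 = (5 − 4) − 1 = 0, and the invariant factors of ∂_3 are all 1, so H_2 = 0.
  H_3: rank ker ∂_3 − rank ∂_4 = (1 − 1) − 0 = 0, and there is no ∂_4, so H_3 = 0.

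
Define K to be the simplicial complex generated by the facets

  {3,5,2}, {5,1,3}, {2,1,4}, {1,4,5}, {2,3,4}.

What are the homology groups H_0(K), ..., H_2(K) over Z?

Fix the vertex order 1 < 2 < 3 < 4 < 5 and write every simplex with vertices in increasing order. Then dim K = 2 and the simplices of K are:

  0-simplices (5): [1], [2], [3], [4], [5]
  1-simplices (10): [1,2], [1,3], [1,4], [1,5], [2,3], [2,4], [2,5], [3,4], [3,5], [4,5]
  2-simplices (5): [1,2,4], [1,3,5], [1,4,5], [2,3,4], [2,3,5]

Hence C_0 ≅ Z^5, C_1 ≅ Z^10, C_2 ≅ Z^5.

Boundary ∂_1: C_1 → C_0 maps an edge to its endpoints' difference, ∂[p,q] = q − p.
The resulting 5×10 matrix has rank 4, and its Smith normal form has invariant factors (1,1,1,1).

∂_2: C_2 → C_1 maps a triangle to the signed sum of its edges. For instance
  ∂[1,4,5] = [4,5] − [1,5] + [1,4],
  ∂[1,3,5] = [3,5] − [1,5] + [1,3].
The resulting 10×5 matrix has rank 5, and its Smith normal form has invariant factors (1,1,1,1,1).

Reading off H_k = ker ∂_k / im ∂_{k+1}:

  H_0: rank C_0 − rank ∂_1 = 5 − 4 = 1, and the invariant factors of ∂_1 are all 1, so H_0 ≅ Z.
  H_1: rank ker ∂_1 − rank ∂_2 = (10 − 4) − 5 = 1, and the invariant factors of ∂_2 are all 1, so H_1 ≅ Z.
  H_2: rank ker ∂_2 − rank ∂_3 = (5 − 5) − 0 = 0, and there is no ∂_3, so H_2 ≅ 0.

H_0 = Z,  H_1 = Z,  H_2 = 0.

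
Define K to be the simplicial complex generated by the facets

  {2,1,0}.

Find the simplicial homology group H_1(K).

We work with the vertex ordering 0 < 1 < 2. The simplices of K, each written with vertices in increasing order, are:

  0-simplices (3): [0], [1], [2]
  1-simplices (3): [0,1], [0,2], [1,2]
  2-simplices (1): [0,1,2]

giving chain groups C_0 ≅ Z^3, C_1 ≅ Z^3, C_2 ≅ Z^1.

∂_1: C_1 → C_0 maps an edge to its endpoints' difference, ∂[p,q] = q − p. For instance
  ∂[0,1] = [1] − [0].
As a 3×3 matrix over Z this has rank 2, with invariant factors (1,1).

The boundary map ∂_2: C_2 → C_1 sends each 2-simplex [p,q,r] to [q,r] − [p,r] + [p,q]. For instance
  ∂[0,1,2] = [1,2] − [0,2] + [0,1].
The resulting 3×1 matrix has rank 1, and its Smith normal form has invariant factors (1).

Now H_k = ker ∂_k / im ∂_{k+1}, so:

  H_1: rank ker ∂_1 − rank ∂_2 = (3 − 2) − 1 = 0, and the invariant factors of ∂_2 are all 1, so H_1 ≅ 0.

(K is a triangulation of the 2-simplex.)

H_1 = 0.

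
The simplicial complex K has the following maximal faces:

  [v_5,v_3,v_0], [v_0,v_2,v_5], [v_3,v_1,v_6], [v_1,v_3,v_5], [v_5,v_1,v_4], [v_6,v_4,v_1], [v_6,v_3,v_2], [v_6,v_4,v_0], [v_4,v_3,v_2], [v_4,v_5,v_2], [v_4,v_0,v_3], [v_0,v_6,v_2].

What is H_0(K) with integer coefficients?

We work with the vertex ordering v_0 < v_1 < v_2 < v_3 < v_4 < v_5 < v_6. The simplices of K, each written with vertices in increasing order, are:

  0-simplices (7): [v_0], [v_1], [v_2], [v_3], [v_4], [v_5], [v_6]
  1-simplices (18): (18 of them)
  2-simplices (12): (12 of them)

giving chain groups C_0 ≅ Z^7, C_1 ≅ Z^18, C_2 ≅ Z^12.

The boundary map ∂_1: C_1 → C_0 sends each edge [p,q] (with p < q) to q − p. For instance
  ∂[v_1,v_3] = [v_3] − [v_1].
The resulting 7×18 matrix has rank 6, and its Smith normal form has invariant factors (1,1,1,1,1,1).

Boundary ∂_2: C_2 → C_1 maps a triangle to the signed sum of its edges. For instance
  ∂[v_0,v_2,v_5] = [v_2,v_5] − [v_0,v_5] + [v_0,v_2],
  ∂[v_1,v_3,v_5] = [v_3,v_5] − [v_1,v_5] + [v_1,v_3].
The 18×12 boundary matrix has rank 12 and Smith normal form diag(1,1,1,1,1,1,1,1,1,1,1,2).

From H_k ≅ ker(∂_k) / im(∂_{k+1}) we obtain:

  H_0: rank C_0 − rank ∂_1 = 7 − 6 = 1, and the invariant factors of ∂_1 are all 1, so H_0 = Z.

H_0 = Z.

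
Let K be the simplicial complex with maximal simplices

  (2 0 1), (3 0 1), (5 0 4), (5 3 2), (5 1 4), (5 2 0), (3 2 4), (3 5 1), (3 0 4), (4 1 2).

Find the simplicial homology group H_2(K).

H_2 ≅ 0.

Fix the vertex order 0 < 1 < 2 < 3 < 4 < 5 and write every simplex with vertices in increasing order. Then dim K = 2 and the simplices of K are:

  0-simplices (6): [0], [1], [2], [3], [4], [5]
  1-simplices (15): [0,1], [0,2], [0,3], [0,4], [0,5], [1,2], [1,3], [1,4], [1,5], [2,3], [2,4], [2,5], [3,4], [3,5], [4,5]
  2-simplices (10): [0,1,2], [0,1,3], [0,2,5], [0,3,4], [0,4,5], [1,2,4], [1,3,5], [1,4,5], [2,3,4], [2,3,5]

Hence C_0 ≅ Z^6, C_1 ≅ Z^15, C_2 ≅ Z^10.

Boundary ∂_1: C_1 → C_0 is given by ∂[p,q] = [q] − [p].
The resulting 6×15 matrix has rank 5, and its Smith normal form has invariant factors (1,1,1,1,1).

∂_2: C_2 → C_1 maps a triangle to the signed sum of its edges. For instance
  ∂[0,3,4] = [3,4] − [0,4] + [0,3],
  ∂[0,1,3] = [1,3] − [0,3] + [0,1].
The 15×10 boundary matrix has rank 10 and Smith normal form diag(1,1,1,1,1,1,1,1,1,2).

Reading off H_k = ker ∂_k / im ∂_{k+1}:

  H_2: rank ker ∂_2 − rank ∂_3 = (10 − 10) − 0 = 0, and there is no ∂_3, so H_2 = 0.

(K is a triangulation of the real projective plane RP^2.)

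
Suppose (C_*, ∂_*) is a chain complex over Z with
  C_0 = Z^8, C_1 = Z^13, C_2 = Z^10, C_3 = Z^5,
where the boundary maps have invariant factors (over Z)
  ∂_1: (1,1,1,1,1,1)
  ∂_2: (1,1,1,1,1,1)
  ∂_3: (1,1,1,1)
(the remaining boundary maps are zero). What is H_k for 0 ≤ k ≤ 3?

H_0 = Z^2,  H_1 = Z,  H_2 = 0,  H_3 = Z.

H_0: b_0 = 8 − 0 − 6 = 2; torsion from ∂_1 factors > 1: none. So H_0 = Z^2.
H_1: b_1 = 13 − 6 − 6 = 1; torsion from ∂_2 factors > 1: none. So H_1 = Z.
H_2: b_2 = 10 − 6 − 4 = 0; torsion from ∂_3 factors > 1: none. So H_2 = 0.
H_3: b_3 = 5 − 4 − 0 = 1; torsion from ∂_4 factors > 1: none. So H_3 = Z.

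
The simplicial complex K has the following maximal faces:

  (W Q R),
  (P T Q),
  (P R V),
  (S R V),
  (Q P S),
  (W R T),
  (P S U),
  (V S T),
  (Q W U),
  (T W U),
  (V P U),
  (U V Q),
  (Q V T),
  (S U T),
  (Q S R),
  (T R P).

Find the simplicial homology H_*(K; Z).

H_0 = Z,  H_1 = Z^2,  H_2 = Z.

Order the vertices as P < Q < R < S < T < U < V < W. Listing each simplex with vertices in this order, K has dimension 2 with simplices:

  0-simplices (8): P, Q, R, S, T, U, V, W
  1-simplices (24): PQ, PR, PS, PT, PU, PV, QR, QS, QT, QU, QV, QW, RS, RT, RV, RW, ST, SU, SV, TU, TV, TW, UV, UW
  2-simplices (16): PQS, PQT, PRT, PRV, PSU, PUV, QRS, QRW, QTV, QUV, QUW, RSV, RTW, STU, STV, TUW

so the chain groups are C_0 ≅ Z^8, C_1 ≅ Z^24, C_2 ≅ Z^16.

∂_1: C_1 → C_0 sends each edge [p,q] (with p < q) to q − p. For instance
  ∂PU = U − P.
As a 8×24 matrix over Z this has rank 7, with invariant factors (1,1,1,1,1,1,1).

Boundary ∂_2: C_2 → C_1 acts by ∂[p,q,r] = [q,r] − [p,r] + [p,q]. For instance
  ∂TUW = UW − TW + TU,
  ∂PRV = RV − PV + PR.
The 24×16 boundary matrix has rank 15 and Smith normal form diag(1,1,1,1,1,1,1,1,1,1,1,1,1,1,1).

From H_k ≅ ker(∂_k) / im(∂_{k+1}) we obtain:

  H_0: rank C_0 − rank ∂_1 = 8 − 7 = 1, and the invariant factors of ∂_1 are all 1, so H_0 ≅ Z.
  H_1: rank ker ∂_1 − rank ∂_2 = (24 − 7) − 15 = 2, and the invariant factors of ∂_2 are all 1, so H_1 ≅ Z^2.
  H_2: rank ker ∂_2 − rank ∂_3 = (16 − 15) − 0 = 1, and there is no ∂_3, so H_2 ≅ Z.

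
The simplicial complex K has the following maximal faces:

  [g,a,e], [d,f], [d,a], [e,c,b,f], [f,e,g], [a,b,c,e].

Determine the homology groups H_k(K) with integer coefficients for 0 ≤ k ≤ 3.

H_0 = Z,  H_1 = Z,  H_2 = 0,  H_3 = 0.

We work with the vertex ordering a < b < c < d < e < f < g. The simplices of K, each written with vertices in increasing order, are:

  0-simplices (7): a, b, c, d, e, f, g
  1-simplices (14): ab, ac, ad, ae, ag, bc, be, bf, ce, cf, df, ef, eg, fg
  2-simplices (9): abc, abe, ace, aeg, bce, bcf, bef, cef, efg
  3-simplices (2): abce, bcef

giving chain groups C_0 ≅ Z^7, C_1 ≅ Z^14, C_2 ≅ Z^9, C_3 ≅ Z^2.

The boundary map ∂_1: C_1 → C_0 is given by ∂[p,q] = [q] − [p].
This gives a 7×14 integer matrix of rank 6; reducing to Smith normal form yields diagonal entries (1,1,1,1,1,1).

∂_2: C_2 → C_1 maps a triangle to the signed sum of its edges. For instance
  ∂abe = be − ae + ab,
  ∂bcf = cf − bf + bc.
As a 14×9 matrix over Z this has rank 7, with invariant factors (1,1,1,1,1,1,1).

∂_3: C_3 → C_2 sends each 3-simplex σ to the alternating sum Σ_i (−1)^i (σ with its i-th vertex removed). For instance
  ∂bcef = cef − bef + bcf − bce,
  ∂abce = bce − ace + abe − abc.
The resulting 9×2 matrix has rank 2, and its Smith normal form has invariant factors (1,1).

Reading off H_k = ker ∂_k / im ∂_{k+1}:

  H_0: rank C_0 − rank ∂_1 = 7 − 6 = 1, and the invariant factors of ∂_1 are all 1, so H_0 ≅ Z.
  H_1: rank ker ∂_1 − rank ∂_2 = (14 − 6) − 7 = 1, and the invariant factors of ∂_2 are all 1, so H_1 ≅ Z.
  H_2: rank ker ∂_2 − rank ∂_3 = (9 − 7) − 2 = 0, and the invariant factors of ∂_3 are all 1, so H_2 ≅ 0.
  H_3: rank ker ∂_3 − rank ∂_4 = (2 − 2) − 0 = 0, and there is no ∂_4, so H_3 ≅ 0.

As a check, the Euler characteristic is 7 − 14 + 9 − 2 = 0, which agrees with 1 − 1 + 0 − 0 = 0.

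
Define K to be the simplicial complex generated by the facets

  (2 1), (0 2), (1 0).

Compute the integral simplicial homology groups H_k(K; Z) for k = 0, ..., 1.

Take the total order 0 < 1 < 2 on the vertex set. Then K (dimension 1) consists of the simplices:

  0-simplices (3): [0], [1], [2]
  1-simplices (3): [0,1], [0,2], [1,2]

Hence C_0 ≅ Z^3, C_1 ≅ Z^3.

The boundary map ∂_1: C_1 → C_0 sends each edge [p,q] (with p < q) to q − p. For instance
  ∂[0,1] = [1] − [0].
The 3×3 boundary matrix has rank 2 and Smith normal form diag(1,1).

Now H_k = ker ∂_k / im ∂_{k+1}, so:

  H_0: rank C_0 − rank ∂_1 = 3 − 2 = 1, and the invariant factors of ∂_1 are all 1, so H_0 = Z.
  H_1: rank ker ∂_1 − rank ∂_2 = (3 − 2) − 0 = 1, and there is no ∂_2, so H_1 = Z.

H_0 ≅ Z,  H_1 ≅ Z.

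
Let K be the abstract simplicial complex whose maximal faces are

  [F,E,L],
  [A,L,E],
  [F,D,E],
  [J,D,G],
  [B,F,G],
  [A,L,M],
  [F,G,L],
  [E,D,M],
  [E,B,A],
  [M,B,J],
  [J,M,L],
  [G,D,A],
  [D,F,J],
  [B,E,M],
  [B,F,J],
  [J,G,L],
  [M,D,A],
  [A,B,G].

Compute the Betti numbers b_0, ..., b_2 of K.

b_0 = 1, b_1 = 1, b_2 = 0.

K has 9 vertices, 27 edges, 18 triangles.
rank ∂_0 = 0, rank ∂_1 = 8 ⇒ b_0 = 9 − 0 − 8 = 1; all invariant factors of ∂_1 are 1 so no torsion. So H_0 ≅ Z.
rank ∂_1 = 8, rank ∂_2 = 18 ⇒ b_1 = 27 − 8 − 18 = 1; ∂_2 has invariant factor(s) [2] giving torsion. So H_1 ≅ Z ⊕ Z/2Z.
rank ∂_2 = 18, rank ∂_3 = 0 ⇒ b_2 = 18 − 18 − 0 = 0. So H_2 ≅ 0.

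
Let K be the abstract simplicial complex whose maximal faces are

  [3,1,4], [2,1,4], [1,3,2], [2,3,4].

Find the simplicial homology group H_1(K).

We work with the vertex ordering 1 < 2 < 3 < 4. The simplices of K, each written with vertices in increasing order, are:

  0-simplices (4): [1], [2], [3], [4]
  1-simplices (6): [1,2], [1,3], [1,4], [2,3], [2,4], [3,4]
  2-simplices (4): [1,2,3], [1,2,4], [1,3,4], [2,3,4]

so the chain groups are C_0 ≅ Z^4, C_1 ≅ Z^6, C_2 ≅ Z^4.

The boundary map ∂_1: C_1 → C_0 sends each edge [p,q] (with p < q) to q − p. For instance
  ∂[2,3] = [3] − [2].
The 4×6 boundary matrix has rank 3 and Smith normal form diag(1,1,1).

The boundary map ∂_2: C_2 → C_1 sends each 2-simplex [p,q,r] to [q,r] − [p,r] + [p,q]. For instance
  ∂[1,2,4] = [2,4] − [1,4] + [1,2],
  ∂[1,3,4] = [3,4] − [1,4] + [1,3].
The resulting 6×4 matrix has rank 3, and its Smith normal form has invariant factors (1,1,1).

Now H_k = ker ∂_k / im ∂_{k+1}, so:

  H_1: rank ker ∂_1 − rank ∂_2 = (6 − 3) − 3 = 0, and the invariant factors of ∂_2 are all 1, so H_1 ≅ 0.

(K is a triangulation of the 2-sphere S^2.)

H_1 ≅ 0.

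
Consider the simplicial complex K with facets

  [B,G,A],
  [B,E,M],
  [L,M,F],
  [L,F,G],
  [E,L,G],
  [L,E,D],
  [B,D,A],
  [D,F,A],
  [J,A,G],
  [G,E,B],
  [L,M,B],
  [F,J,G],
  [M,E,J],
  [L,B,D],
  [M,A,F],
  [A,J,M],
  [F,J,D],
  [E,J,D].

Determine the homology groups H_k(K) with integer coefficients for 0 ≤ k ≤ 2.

H_0 ≅ Z,  H_1 ≅ Z ⊕ Z/2Z,  H_2 = 0.

We work with the vertex ordering A < B < D < E < F < G < J < L < M. The simplices of K, each written with vertices in increasing order, are:

  0-simplices (9): A, B, D, E, F, G, J, L, M
  1-simplices (27): AB, AD, AF, AG, AJ, AM, BD, BE, BG, BL, BM, DE, DF, DJ, DL, EG, EJ, EL, EM, FG, FJ, FL, FM, GJ, GL, JM, LM
  2-simplices (18): ABD, ABG, ADF, AFM, AGJ, AJM, BDL, BEG, BEM, BLM, DEJ, DEL, DFJ, EGL, EJM, FGJ, FGL, FLM

Hence C_0 ≅ Z^9, C_1 ≅ Z^27, C_2 ≅ Z^18.

The boundary map ∂_1: C_1 → C_0 sends each edge [p,q] (with p < q) to q − p. For instance
  ∂AB = B − A.
As a 9×27 matrix over Z this has rank 8, with invariant factors (1,1,1,1,1,1,1,1).

The boundary map ∂_2: C_2 → C_1 maps a triangle to the signed sum of its edges. For instance
  ∂EGL = GL − EL + EG,
  ∂ABG = BG − AG + AB.
This gives a 27×18 integer matrix of rank 18; reducing to Smith normal form yields diagonal entries (1,1,1,1,1,1,1,1,1,1,1,1,1,1,1,1,1,2).

Reading off H_k = ker ∂_k / im ∂_{k+1}:

  H_0: rank C_0 − rank ∂_1 = 9 − 8 = 1, and the invariant factors of ∂_1 are all 1, so H_0 ≅ Z.
  H_1: rank ker ∂_1 − rank ∂_2 = (27 − 8) − 18 = 1, and ∂_2 has invariant factor 2 > 1, so H_1 ≅ Z ⊕ Z/2Z.
  H_2: rank ker ∂_2 − rank ∂_3 = (18 − 18) − 0 = 0, and there is no ∂_3, so H_2 ≅ 0.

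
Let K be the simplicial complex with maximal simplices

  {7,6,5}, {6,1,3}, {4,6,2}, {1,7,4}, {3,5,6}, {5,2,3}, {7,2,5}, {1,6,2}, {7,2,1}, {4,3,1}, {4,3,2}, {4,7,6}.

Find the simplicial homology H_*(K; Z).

H_0 ≅ Z,  H_1 ≅ Z/2,  H_2 = 0.

Take the total order 1 < 2 < 3 < 4 < 5 < 6 < 7 on the vertex set. Then K (dimension 2) consists of the simplices:

  0-simplices (7): [1], [2], [3], [4], [5], [6], [7]
  1-simplices (18): [1,2], [1,3], [1,4], [1,6], [1,7], [2,3], [2,4], [2,5], [2,6], [2,7], [3,4], [3,5], [3,6], [4,6], [4,7], [5,6], [5,7], [6,7]
  2-simplices (12): [1,2,6], [1,2,7], [1,3,4], [1,3,6], [1,4,7], [2,3,4], [2,3,5], [2,4,6], [2,5,7], [3,5,6], [4,6,7], [5,6,7]

Hence C_0 ≅ Z^7, C_1 ≅ Z^18, C_2 ≅ Z^12.

Boundary ∂_1: C_1 → C_0 maps an edge to its endpoints' difference, ∂[p,q] = q − p.
The 7×18 boundary matrix has rank 6 and Smith normal form diag(1,1,1,1,1,1).

∂_2: C_2 → C_1 maps a triangle to the signed sum of its edges. For instance
  ∂[1,3,6] = [3,6] − [1,6] + [1,3],
  ∂[2,3,5] = [3,5] − [2,5] + [2,3].
As a 18×12 matrix over Z this has rank 12, with invariant factors (1,1,1,1,1,1,1,1,1,1,1,2).

Computing H_k = (kernel of ∂_k) / (image of ∂_{k+1}):

  H_0: rank C_0 − rank ∂_1 = 7 − 6 = 1, and the invariant factors of ∂_1 are all 1, so H_0 = Z.
  H_1: rank ker ∂_1 − rank ∂_2 = (18 − 6) − 12 = 0, and ∂_2 has invariant factor 2 > 1, so H_1 = Z/2.
  H_2: rank ker ∂_2 − rank ∂_3 = (12 − 12) − 0 = 0, and there is no ∂_3, so H_2 = 0.

(K is a triangulation of the real projective plane RP^2.)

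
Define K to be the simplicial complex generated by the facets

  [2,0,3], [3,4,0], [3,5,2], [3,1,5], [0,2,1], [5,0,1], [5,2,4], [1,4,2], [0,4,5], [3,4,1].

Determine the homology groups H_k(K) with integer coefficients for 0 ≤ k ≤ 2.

H_0 ≅ Z,  H_1 ≅ Z/2,  H_2 = 0.

K has 6 vertices, 15 edges, 10 triangles.
rank ∂_0 = 0, rank ∂_1 = 5 ⇒ b_0 = 6 − 0 − 5 = 1; all invariant factors of ∂_1 are 1 so no torsion. So H_0 ≅ Z.
rank ∂_1 = 5, rank ∂_2 = 10 ⇒ b_1 = 15 − 5 − 10 = 0; ∂_2 has invariant factor(s) [2] giving torsion. So H_1 ≅ Z/2.
rank ∂_2 = 10, rank ∂_3 = 0 ⇒ b_2 = 10 − 10 − 0 = 0. So H_2 ≅ 0.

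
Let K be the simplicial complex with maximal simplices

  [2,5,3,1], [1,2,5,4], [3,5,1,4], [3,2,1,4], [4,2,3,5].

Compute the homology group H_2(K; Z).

Take the total order 1 < 2 < 3 < 4 < 5 on the vertex set. Then K (dimension 3) consists of the simplices:

  0-simplices (5): [1], [2], [3], [4], [5]
  1-simplices (10): [1,2], [1,3], [1,4], [1,5], [2,3], [2,4], [2,5], [3,4], [3,5], [4,5]
  2-simplices (10): [1,2,3], [1,2,4], [1,2,5], [1,3,4], [1,3,5], [1,4,5], [2,3,4], [2,3,5], [2,4,5], [3,4,5]
  3-simplices (5): [1,2,3,4], [1,2,3,5], [1,2,4,5], [1,3,4,5], [2,3,4,5]

so the chain groups are C_0 ≅ Z^5, C_1 ≅ Z^10, C_2 ≅ Z^10, C_3 ≅ Z^5.

∂_1: C_1 → C_0 is given by ∂[p,q] = [q] − [p].
As a 5×10 matrix over Z this has rank 4, with invariant factors (1,1,1,1).

∂_2: C_2 → C_1 maps a triangle to the signed sum of its edges. For instance
  ∂[1,3,5] = [3,5] − [1,5] + [1,3],
  ∂[3,4,5] = [4,5] − [3,5] + [3,4].
The resulting 10×10 matrix has rank 6, and its Smith normal form has invariant factors (1,1,1,1,1,1).

The boundary map ∂_3: C_3 → C_2 sends each 3-simplex σ to the alternating sum Σ_i (−1)^i (σ with its i-th vertex removed). For instance
  ∂[2,3,4,5] = [3,4,5] − [2,4,5] + [2,3,5] − [2,3,4],
  ∂[1,2,3,5] = [2,3,5] − [1,3,5] + [1,2,5] − [1,2,3].
This gives a 10×5 integer matrix of rank 4; reducing to Smith normal form yields diagonal entries (1,1,1,1).

Reading off H_k = ker ∂_k / im ∂_{k+1}:

  H_2: rank ker ∂_2 − rank ∂_3 = (10 − 6) − 4 = 0, and the invariant factors of ∂_3 are all 1, so H_2 = 0.

(K is a triangulation of the 3-sphere S^3.)

H_2 ≅ 0.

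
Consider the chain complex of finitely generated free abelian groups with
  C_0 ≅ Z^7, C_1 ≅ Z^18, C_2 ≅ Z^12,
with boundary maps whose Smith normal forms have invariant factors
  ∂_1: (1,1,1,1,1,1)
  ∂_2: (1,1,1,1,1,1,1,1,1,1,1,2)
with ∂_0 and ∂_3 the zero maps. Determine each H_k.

H_0 ≅ Z,  H_1 ≅ Z/2,  H_2 = 0.

H_0: b_0 = 7 − 0 − 6 = 1; torsion from ∂_1 factors > 1: none. So H_0 ≅ Z.
H_1: b_1 = 18 − 6 − 12 = 0; torsion from ∂_2 factors > 1: [2]. So H_1 ≅ Z/2.
H_2: b_2 = 12 − 12 − 0 = 0; torsion from ∂_3 factors > 1: none. So H_2 ≅ 0.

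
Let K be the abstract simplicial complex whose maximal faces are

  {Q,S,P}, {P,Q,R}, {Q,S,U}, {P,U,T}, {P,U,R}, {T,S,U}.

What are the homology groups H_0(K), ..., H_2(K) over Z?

Take the total order P < Q < R < S < T < U on the vertex set. Then K (dimension 2) consists of the simplices:

  0-simplices (6): P, Q, R, S, T, U
  1-simplices (12): PQ, PR, PS, PT, PU, QR, QS, QU, RU, ST, SU, TU
  2-simplices (6): PQR, PQS, PRU, PTU, QSU, STU

Hence C_0 ≅ Z^6, C_1 ≅ Z^12, C_2 ≅ Z^6.

The boundary map ∂_1: C_1 → C_0 maps an edge to its endpoints' difference, ∂[p,q] = q − p.
As a 6×12 matrix over Z this has rank 5, with invariant factors (1,1,1,1,1).

The boundary map ∂_2: C_2 → C_1 sends each 2-simplex [p,q,r] to [q,r] − [p,r] + [p,q]. For instance
  ∂PQR = QR − PR + PQ,
  ∂QSU = SU − QU + QS.
This gives a 12×6 integer matrix of rank 6; reducing to Smith normal form yields diagonal entries (1,1,1,1,1,1).

Reading off H_k = ker ∂_k / im ∂_{k+1}:

  H_0: rank C_0 − rank ∂_1 = 6 − 5 = 1, and the invariant factors of ∂_1 are all 1, so H_0 ≅ Z.
  H_1: rank ker ∂_1 − rank ∂_2 = (12 − 5) − 6 = 1, and the invariant factors of ∂_2 are all 1, so H_1 ≅ Z.
  H_2: rank ker ∂_2 − rank ∂_3 = (6 − 6) − 0 = 0, and there is no ∂_3, so H_2 ≅ 0.

As a check, the Euler characteristic is 6 − 12 + 6 = 0, which agrees with 1 − 1 + 0 = 0.

H_0 = Z,  H_1 = Z,  H_2 = 0.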